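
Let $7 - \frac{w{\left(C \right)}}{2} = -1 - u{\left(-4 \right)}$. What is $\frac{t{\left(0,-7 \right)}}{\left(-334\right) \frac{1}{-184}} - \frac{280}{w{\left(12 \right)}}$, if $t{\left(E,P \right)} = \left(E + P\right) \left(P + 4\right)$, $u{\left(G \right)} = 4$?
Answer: $- \frac{49}{501} \approx -0.097804$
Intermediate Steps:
$t{\left(E,P \right)} = \left(4 + P\right) \left(E + P\right)$ ($t{\left(E,P \right)} = \left(E + P\right) \left(4 + P\right) = \left(4 + P\right) \left(E + P\right)$)
$w{\left(C \right)} = 24$ ($w{\left(C \right)} = 14 - 2 \left(-1 - 4\right) = 14 - -10 = 14 + 10 = 24$)
$\frac{t{\left(0,-7 \right)}}{\left(-334\right) \frac{1}{-184}} - \frac{280}{w{\left(12 \right)}} = \frac{\left(-7\right)^{2} + 4 \cdot 0 + 4 \left(-7\right) + 0 \left(-7\right)}{\left(-334\right) \frac{1}{-184}} - \frac{280}{24} = \frac{49 + 0 - 28 + 0}{\left(-334\right) \left(- \frac{1}{184}\right)} - \frac{35}{3} = \frac{21}{\frac{167}{92}} - \frac{35}{3} = 21 \cdot \frac{92}{167} - \frac{35}{3} = \frac{1932}{167} - \frac{35}{3} = - \frac{49}{501}$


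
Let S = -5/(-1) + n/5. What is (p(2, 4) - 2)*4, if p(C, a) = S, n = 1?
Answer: 64/5 ≈ 12.800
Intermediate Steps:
S = 26/5 (S = -5/(-1) + 1/5 = -5*(-1) + 1*(⅕) = 5 + ⅕ = 26/5 ≈ 5.2000)
p(C, a) = 26/5
(p(2, 4) - 2)*4 = (26/5 - 2)*4 = (16/5)*4 = 64/5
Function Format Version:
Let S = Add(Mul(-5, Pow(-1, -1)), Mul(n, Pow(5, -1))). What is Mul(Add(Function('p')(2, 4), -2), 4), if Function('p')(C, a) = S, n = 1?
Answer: Rational(64, 5) ≈ 12.800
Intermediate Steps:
S = Rational(26, 5) (S = Add(Mul(-5, Pow(-1, -1)), Mul(1, Pow(5, -1))) = Add(Mul(-5, -1), Mul(1, Rational(1, 5))) = Add(5, Rational(1, 5)) = Rational(26, 5) ≈ 5.2000)
Function('p')(C, a) = Rational(26, 5)
Mul(Add(Function('p')(2, 4), -2), 4) = Mul(Add(Rational(26, 5), -2), 4) = Mul(Rational(16, 5), 4) = Rational(64, 5)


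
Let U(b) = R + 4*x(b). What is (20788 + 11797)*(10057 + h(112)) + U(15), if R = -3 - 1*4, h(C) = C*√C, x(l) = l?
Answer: 327707398 + 14598080*√7 ≈ 3.6633e+8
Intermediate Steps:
h(C) = C^(3/2)
R = -7 (R = -3 - 4 = -7)
U(b) = -7 + 4*b
(20788 + 11797)*(10057 + h(112)) + U(15) = (20788 + 11797)*(10057 + 112^(3/2)) + (-7 + 4*15) = 32585*(10057 + 448*√7) + (-7 + 60) = (327707345 + 14598080*√7) + 53 = 327707398 + 14598080*√7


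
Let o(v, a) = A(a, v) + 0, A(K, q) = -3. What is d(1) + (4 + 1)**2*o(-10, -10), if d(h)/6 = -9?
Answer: -129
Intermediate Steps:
d(h) = -54 (d(h) = 6*(-9) = -54)
o(v, a) = -3 (o(v, a) = -3 + 0 = -3)
d(1) + (4 + 1)**2*o(-10, -10) = -54 + (4 + 1)**2*(-3) = -54 + 5**2*(-3) = -54 + 25*(-3) = -54 - 75 = -129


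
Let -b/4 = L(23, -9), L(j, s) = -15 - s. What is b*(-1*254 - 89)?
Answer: -8232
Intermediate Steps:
b = 24 (b = -4*(-15 - 1*(-9)) = -4*(-15 + 9) = -4*(-6) = 24)
b*(-1*254 - 89) = 24*(-1*254 - 89) = 24*(-254 - 89) = 24*(-343) = -8232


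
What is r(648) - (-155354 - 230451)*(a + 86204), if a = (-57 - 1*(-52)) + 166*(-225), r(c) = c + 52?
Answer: 18846189145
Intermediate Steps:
r(c) = 52 + c
a = -37355 (a = (-57 + 52) - 37350 = -5 - 37350 = -37355)
r(648) - (-155354 - 230451)*(a + 86204) = (52 + 648) - (-155354 - 230451)*(-37355 + 86204) = 700 - (-385805)*48849 = 700 - 1*(-18846188445) = 700 + 18846188445 = 18846189145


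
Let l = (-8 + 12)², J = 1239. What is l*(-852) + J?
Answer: -12393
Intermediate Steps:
l = 16 (l = 4² = 16)
l*(-852) + J = 16*(-852) + 1239 = -13632 + 1239 = -12393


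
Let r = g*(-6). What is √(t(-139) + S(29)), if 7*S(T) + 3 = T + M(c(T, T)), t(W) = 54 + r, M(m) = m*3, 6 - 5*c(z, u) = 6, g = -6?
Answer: 4*√287/7 ≈ 9.6806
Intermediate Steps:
c(z, u) = 0 (c(z, u) = 6/5 - ⅕*6 = 6/5 - 6/5 = 0)
M(m) = 3*m
r = 36 (r = -6*(-6) = 36)
t(W) = 90 (t(W) = 54 + 36 = 90)
S(T) = -3/7 + T/7 (S(T) = -3/7 + (T + 3*0)/7 = -3/7 + (T + 0)/7 = -3/7 + T/7)
√(t(-139) + S(29)) = √(90 + (-3/7 + (⅐)*29)) = √(90 + (-3/7 + 29/7)) = √(90 + 26/7) = √(656/7) = 4*√287/7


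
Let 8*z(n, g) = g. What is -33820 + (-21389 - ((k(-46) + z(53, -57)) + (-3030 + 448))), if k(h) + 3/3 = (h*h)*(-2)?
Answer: -387095/8 ≈ -48387.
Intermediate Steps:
k(h) = -1 - 2*h² (k(h) = -1 + (h*h)*(-2) = -1 + h²*(-2) = -1 - 2*h²)
z(n, g) = g/8
-33820 + (-21389 - ((k(-46) + z(53, -57)) + (-3030 + 448))) = -33820 + (-21389 - (((-1 - 2*(-46)²) + (⅛)*(-57)) + (-3030 + 448))) = -33820 + (-21389 - (((-1 - 2*2116) - 57/8) - 2582)) = -33820 + (-21389 - (((-1 - 4232) - 57/8) - 2582)) = -33820 + (-21389 - ((-4233 - 57/8) - 2582)) = -33820 + (-21389 - (-33921/8 - 2582)) = -33820 + (-21389 - 1*(-54577/8)) = -33820 + (-21389 + 54577/8) = -33820 - 116535/8 = -387095/8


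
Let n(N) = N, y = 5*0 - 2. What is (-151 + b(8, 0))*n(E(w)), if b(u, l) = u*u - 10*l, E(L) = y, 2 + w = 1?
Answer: 174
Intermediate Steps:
w = -1 (w = -2 + 1 = -1)
y = -2 (y = 0 - 2 = -2)
E(L) = -2
b(u, l) = u² - 10*l
(-151 + b(8, 0))*n(E(w)) = (-151 + (8² - 10*0))*(-2) = (-151 + (64 + 0))*(-2) = (-151 + 64)*(-2) = -87*(-2) = 174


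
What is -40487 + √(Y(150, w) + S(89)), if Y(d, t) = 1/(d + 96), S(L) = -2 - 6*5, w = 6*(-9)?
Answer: -40487 + I*√1936266/246 ≈ -40487.0 + 5.6565*I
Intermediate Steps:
w = -54
S(L) = -32 (S(L) = -2 - 30 = -32)
Y(d, t) = 1/(96 + d)
-40487 + √(Y(150, w) + S(89)) = -40487 + √(1/(96 + 150) - 32) = -40487 + √(1/246 - 32) = -40487 + √(-7871/246) = -40487 + I*√1936266/246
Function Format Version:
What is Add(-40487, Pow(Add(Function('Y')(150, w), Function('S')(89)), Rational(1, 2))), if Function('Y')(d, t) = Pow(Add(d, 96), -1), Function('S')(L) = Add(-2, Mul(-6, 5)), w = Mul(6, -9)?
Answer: Add(-40487, Mul(Rational(1, 246), I, Pow(1936266, Rational(1, 2)))) ≈ Add(-40487., Mul(5.6565, I))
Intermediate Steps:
w = -54
Function('S')(L) = -32 (Function('S')(L) = Add(-2, -30) = -32)
Function('Y')(d, t) = Pow(Add(96, d), -1)
Add(-40487, Pow(Add(Function('Y')(150, w), Function('S')(89)), Rational(1, 2))) = Add(-40487, Pow(Add(Pow(Add(96, 150), -1), -32), Rational(1, 2))) = Add(-40487, Pow(Add(Pow(246, -1), -32), Rational(1, 2))) = Add(-40487, Pow(Add(Rational(1, 246), -32), Rational(1, 2))) = Add(-40487, Pow(Rational(-7871, 246), Rational(1, 2))) = Add(-40487, Mul(Rational(1, 246), I, Pow(1936266, Rational(1, 2))))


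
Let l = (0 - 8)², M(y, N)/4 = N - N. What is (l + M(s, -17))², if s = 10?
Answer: 4096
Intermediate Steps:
M(y, N) = 0 (M(y, N) = 4*(N - N) = 4*0 = 0)
l = 64 (l = (-8)² = 64)
(l + M(s, -17))² = (64 + 0)² = 64² = 4096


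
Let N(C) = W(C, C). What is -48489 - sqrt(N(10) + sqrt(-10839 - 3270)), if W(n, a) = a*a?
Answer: -48489 - sqrt(100 + I*sqrt(14109)) ≈ -48500.0 - 5.2569*I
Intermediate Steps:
W(n, a) = a**2
N(C) = C**2
-48489 - sqrt(N(10) + sqrt(-10839 - 3270)) = -48489 - sqrt(10**2 + sqrt(-10839 - 3270)) = -48489 - sqrt(100 + sqrt(-14109)) = -48489 - sqrt(100 + I*sqrt(14109))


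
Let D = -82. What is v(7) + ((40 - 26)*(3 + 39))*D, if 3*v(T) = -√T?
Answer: -48216 - √7/3 ≈ -48217.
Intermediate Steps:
v(T) = -√T/3 (v(T) = (-√T)/3 = -√T/3)
v(7) + ((40 - 26)*(3 + 39))*D = -√7/3 + ((40 - 26)*(3 + 39))*(-82) = -√7/3 + (14*42)*(-82) = -√7/3 + 588*(-82) = -√7/3 - 48216 = -48216 - √7/3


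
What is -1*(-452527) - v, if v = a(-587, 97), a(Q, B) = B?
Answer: 452430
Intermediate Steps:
v = 97
-1*(-452527) - v = -1*(-452527) - 1*97 = 452527 - 97 = 452430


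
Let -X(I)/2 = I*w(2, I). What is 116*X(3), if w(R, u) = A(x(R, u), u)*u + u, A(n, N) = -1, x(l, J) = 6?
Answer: 0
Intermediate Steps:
w(R, u) = 0 (w(R, u) = -u + u = 0)
X(I) = 0 (X(I) = -2*I*0 = -2*0 = 0)
116*X(3) = 116*0 = 0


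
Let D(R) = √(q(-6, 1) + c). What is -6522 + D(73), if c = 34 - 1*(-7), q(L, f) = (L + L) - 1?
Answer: -6522 + 2*√7 ≈ -6516.7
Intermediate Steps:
q(L, f) = -1 + 2*L (q(L, f) = 2*L - 1 = -1 + 2*L)
c = 41 (c = 34 + 7 = 41)
D(R) = 2*√7 (D(R) = √((-1 + 2*(-6)) + 41) = √((-1 - 12) + 41) = √(-13 + 41) = √28 = 2*√7)
-6522 + D(73) = -6522 + 2*√7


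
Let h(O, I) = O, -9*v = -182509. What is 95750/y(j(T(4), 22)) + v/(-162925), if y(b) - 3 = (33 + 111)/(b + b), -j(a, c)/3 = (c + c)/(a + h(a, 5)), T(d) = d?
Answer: -102960636259/1466325 ≈ -70217.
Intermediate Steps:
v = 182509/9 (v = -⅑*(-182509) = 182509/9 ≈ 20279.)
j(a, c) = -3*c/a (j(a, c) = -3*(c + c)/(a + a) = -3*2*c/(2*a) = -3*2*c*1/(2*a) = -3*c/a)
y(b) = 3 + 72/b (y(b) = 3 + (33 + 111)/(b + b) = 3 + 144/((2*b)) = 3 + 144*(1/(2*b)) = 3 + 72/b)
95750/y(j(T(4), 22)) + v/(-162925) = 95750/(3 + 72/((-3*22/4))) + (182509/9)/(-162925) = 95750/(3 + 72/((-3*22*¼))) + (182509/9)*(-1/162925) = 95750/(3 + 72/(-33/2)) - 182509/1466325 = 95750/(3 + 72*(-2/33)) - 182509/1466325 = 95750/(3 - 48/11) - 182509/1466325 = 95750/(-15/11) - 182509/1466325 = 95750*(-11/15) - 182509/1466325 = -210650/3 - 182509/1466325 = -102960636259/1466325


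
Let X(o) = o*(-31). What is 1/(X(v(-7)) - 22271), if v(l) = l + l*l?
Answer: -1/23573 ≈ -4.2421e-5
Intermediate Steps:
v(l) = l + l²
X(o) = -31*o
1/(X(v(-7)) - 22271) = 1/(-(-217)*(1 - 7) - 22271) = 1/(-(-217)*(-6) - 22271) = 1/(-31*42 - 22271) = 1/(-1302 - 22271) = 1/(-23573) = -1/23573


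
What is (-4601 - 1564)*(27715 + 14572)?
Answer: -260699355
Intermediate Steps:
(-4601 - 1564)*(27715 + 14572) = -6165*42287 = -260699355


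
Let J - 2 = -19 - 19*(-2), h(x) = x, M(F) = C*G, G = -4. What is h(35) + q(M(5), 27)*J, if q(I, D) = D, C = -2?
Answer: 602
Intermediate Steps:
M(F) = 8 (M(F) = -2*(-4) = 8)
J = 21 (J = 2 + (-19 - 19*(-2)) = 2 + (-19 + 38) = 2 + 19 = 21)
h(35) + q(M(5), 27)*J = 35 + 27*21 = 35 + 567 = 602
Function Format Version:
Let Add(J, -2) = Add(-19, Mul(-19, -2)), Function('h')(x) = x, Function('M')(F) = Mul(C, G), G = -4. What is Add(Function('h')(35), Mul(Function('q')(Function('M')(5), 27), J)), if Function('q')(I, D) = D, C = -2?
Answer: 602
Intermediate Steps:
Function('M')(F) = 8 (Function('M')(F) = Mul(-2, -4) = 8)
J = 21 (J = Add(2, Add(-19, Mul(-19, -2))) = Add(2, Add(-19, 38)) = Add(2, 19) = 21)
Add(Function('h')(35), Mul(Function('q')(Function('M')(5), 27), J)) = Add(35, Mul(27, 21)) = Add(35, 567) = 602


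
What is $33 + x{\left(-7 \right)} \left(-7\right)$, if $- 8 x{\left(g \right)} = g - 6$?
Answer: $\frac{173}{8} \approx 21.625$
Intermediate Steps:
$x{\left(g \right)} = \frac{3}{4} - \frac{g}{8}$ ($x{\left(g \right)} = - \frac{g - 6}{8} = - \frac{-6 + g}{8} = \frac{3}{4} - \frac{g}{8}$)
$33 + x{\left(-7 \right)} \left(-7\right) = 33 + \left(\frac{3}{4} - - \frac{7}{8}\right) \left(-7\right) = 33 + \left(\frac{3}{4} + \frac{7}{8}\right) \left(-7\right) = 33 + \frac{13}{8} \left(-7\right) = 33 - \frac{91}{8} = \frac{173}{8}$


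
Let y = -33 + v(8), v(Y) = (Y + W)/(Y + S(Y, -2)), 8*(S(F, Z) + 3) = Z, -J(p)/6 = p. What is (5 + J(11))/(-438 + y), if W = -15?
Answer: 1159/8977 ≈ 0.12911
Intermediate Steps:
J(p) = -6*p
S(F, Z) = -3 + Z/8
v(Y) = (-15 + Y)/(-13/4 + Y) (v(Y) = (Y - 15)/(Y + (-3 + (1/8)*(-2))) = (-15 + Y)/(Y + (-3 - 1/4)) = (-15 + Y)/(Y - 13/4) = (-15 + Y)/(-13/4 + Y))
y = -655/19 (y = -33 + 4*(-15 + 8)/(-13 + 4*8) = -33 + 4*(-7)/(-13 + 32) = -33 + 4*(-7)/19 = -33 + 4*(1/19)*(-7) = -33 - 28/19 = -655/19 ≈ -34.474)
(5 + J(11))/(-438 + y) = (5 - 6*11)/(-438 - 655/19) = (5 - 66)/(-8977/19) = -61*(-19/8977) = 1159/8977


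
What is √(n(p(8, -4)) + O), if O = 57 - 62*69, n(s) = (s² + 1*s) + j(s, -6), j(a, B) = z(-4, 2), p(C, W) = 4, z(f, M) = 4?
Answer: I*√4197 ≈ 64.784*I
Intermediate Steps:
j(a, B) = 4
n(s) = 4 + s + s² (n(s) = (s² + 1*s) + 4 = (s² + s) + 4 = (s + s²) + 4 = 4 + s + s²)
O = -4221 (O = 57 - 4278 = -4221)
√(n(p(8, -4)) + O) = √((4 + 4 + 4²) - 4221) = √((4 + 4 + 16) - 4221) = √(24 - 4221) = √(-4197) = I*√4197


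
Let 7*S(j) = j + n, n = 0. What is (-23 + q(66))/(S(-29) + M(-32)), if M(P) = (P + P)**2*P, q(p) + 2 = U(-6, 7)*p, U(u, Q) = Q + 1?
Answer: -3521/917533 ≈ -0.0038375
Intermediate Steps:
U(u, Q) = 1 + Q
q(p) = -2 + 8*p (q(p) = -2 + (1 + 7)*p = -2 + 8*p)
S(j) = j/7 (S(j) = (j + 0)/7 = j/7)
M(P) = 4*P**3 (M(P) = (2*P)**2*P = (4*P**2)*P = 4*P**3)
(-23 + q(66))/(S(-29) + M(-32)) = (-23 + (-2 + 8*66))/((1/7)*(-29) + 4*(-32)**3) = (-23 + (-2 + 528))/(-29/7 + 4*(-32768)) = (-23 + 526)/(-29/7 - 131072) = 503/(-917533/7) = 503*(-7/917533) = -3521/917533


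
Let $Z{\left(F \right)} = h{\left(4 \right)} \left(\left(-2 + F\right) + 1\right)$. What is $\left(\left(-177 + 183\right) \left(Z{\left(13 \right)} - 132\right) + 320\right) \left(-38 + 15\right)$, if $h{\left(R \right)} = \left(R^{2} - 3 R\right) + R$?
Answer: $-2392$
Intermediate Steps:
$h{\left(R \right)} = R^{2} - 2 R$
$Z{\left(F \right)} = -8 + 8 F$ ($Z{\left(F \right)} = 4 \left(-2 + 4\right) \left(\left(-2 + F\right) + 1\right) = 4 \cdot 2 \left(-1 + F\right) = 8 \left(-1 + F\right) = -8 + 8 F$)
$\left(\left(-177 + 183\right) \left(Z{\left(13 \right)} - 132\right) + 320\right) \left(-38 + 15\right) = \left(\left(-177 + 183\right) \left(\left(-8 + 8 \cdot 13\right) - 132\right) + 320\right) \left(-38 + 15\right) = \left(6 \left(\left(-8 + 104\right) - 132\right) + 320\right) \left(-23\right) = \left(6 \left(96 - 132\right) + 320\right) \left(-23\right) = \left(6 \left(-36\right) + 320\right) \left(-23\right) = \left(-216 + 320\right) \left(-23\right) = 104 \left(-23\right) = -2392$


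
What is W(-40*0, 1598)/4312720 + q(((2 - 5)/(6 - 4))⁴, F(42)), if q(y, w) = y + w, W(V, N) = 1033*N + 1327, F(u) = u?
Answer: 102309723/2156360 ≈ 47.446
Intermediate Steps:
W(V, N) = 1327 + 1033*N
q(y, w) = w + y
W(-40*0, 1598)/4312720 + q(((2 - 5)/(6 - 4))⁴, F(42)) = (1327 + 1033*1598)/4312720 + (42 + ((2 - 5)/(6 - 4))⁴) = (1327 + 1650734)*(1/4312720) + (42 + (-3/2)⁴) = 1652061*(1/4312720) + (42 + (-3*½)⁴) = 1652061/4312720 + (42 + (-3/2)⁴) = 1652061/4312720 + (42 + 81/16) = 1652061/4312720 + 753/16 = 102309723/2156360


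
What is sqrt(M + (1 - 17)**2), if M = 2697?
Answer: sqrt(2953) ≈ 54.341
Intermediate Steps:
sqrt(M + (1 - 17)**2) = sqrt(2697 + (1 - 17)**2) = sqrt(2697 + (-16)**2) = sqrt(2697 + 256) = sqrt(2953)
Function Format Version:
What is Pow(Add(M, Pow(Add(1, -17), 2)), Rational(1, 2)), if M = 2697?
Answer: Pow(2953, Rational(1, 2)) ≈ 54.341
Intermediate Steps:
Pow(Add(M, Pow(Add(1, -17), 2)), Rational(1, 2)) = Pow(Add(2697, Pow(Add(1, -17), 2)), Rational(1, 2)) = Pow(Add(2697, Pow(-16, 2)), Rational(1, 2)) = Pow(Add(2697, 256), Rational(1, 2)) = Pow(2953, Rational(1, 2))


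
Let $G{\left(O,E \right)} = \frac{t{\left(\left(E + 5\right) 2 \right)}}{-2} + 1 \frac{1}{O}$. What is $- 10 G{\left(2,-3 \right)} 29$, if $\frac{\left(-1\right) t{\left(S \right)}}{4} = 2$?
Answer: $-1305$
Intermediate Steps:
$t{\left(S \right)} = -8$ ($t{\left(S \right)} = \left(-4\right) 2 = -8$)
$G{\left(O,E \right)} = 4 + \frac{1}{O}$ ($G{\left(O,E \right)} = - \frac{8}{-2} + 1 \frac{1}{O} = \left(-8\right) \left(- \frac{1}{2}\right) + \frac{1}{O} = 4 + \frac{1}{O}$)
$- 10 G{\left(2,-3 \right)} 29 = - 10 \left(4 + \frac{1}{2}\right) 29 = \left(-10\right) \frac{9}{2} \cdot 29 = \left(-45\right) 29 = -1305$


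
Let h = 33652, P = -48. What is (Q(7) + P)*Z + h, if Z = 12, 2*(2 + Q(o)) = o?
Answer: 33094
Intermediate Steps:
Q(o) = -2 + o/2
(Q(7) + P)*Z + h = ((-2 + (½)*7) - 48)*12 + 33652 = ((-2 + 7/2) - 48)*12 + 33652 = (3/2 - 48)*12 + 33652 = -93/2*12 + 33652 = -558 + 33652 = 33094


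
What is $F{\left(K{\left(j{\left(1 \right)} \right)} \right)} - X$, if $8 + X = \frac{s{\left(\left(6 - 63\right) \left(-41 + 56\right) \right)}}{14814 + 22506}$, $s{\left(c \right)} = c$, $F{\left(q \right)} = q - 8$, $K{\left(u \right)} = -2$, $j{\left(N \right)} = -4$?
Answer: $- \frac{4919}{2488} \approx -1.9771$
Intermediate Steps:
$F{\left(q \right)} = -8 + q$
$X = - \frac{19961}{2488}$ ($X = -8 + \frac{\left(6 - 63\right) \left(-41 + 56\right)}{14814 + 22506} = -8 + \frac{\left(-57\right) 15}{37320} = -8 - \frac{57}{2488} = - \frac{19961}{2488} \approx -8.0229$)
$F{\left(K{\left(j{\left(1 \right)} \right)} \right)} - X = \left(-8 - 2\right) - - \frac{19961}{2488} = -10 + \frac{19961}{2488} = - \frac{4919}{2488}$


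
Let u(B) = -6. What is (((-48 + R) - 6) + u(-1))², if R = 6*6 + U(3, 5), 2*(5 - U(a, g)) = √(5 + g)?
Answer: (38 + √10)²/4 ≈ 423.58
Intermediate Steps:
U(a, g) = 5 - √(5 + g)/2
R = 41 - √10/2 (R = 6*6 + (5 - √(5 + 5)/2) = 36 + (5 - √10/2) = 41 - √10/2 ≈ 39.419)
(((-48 + R) - 6) + u(-1))² = (((-48 + (41 - √10/2)) - 6) - 6)² = (((-7 - √10/2) - 6) - 6)² = ((-13 - √10/2) - 6)² = (-19 - √10/2)²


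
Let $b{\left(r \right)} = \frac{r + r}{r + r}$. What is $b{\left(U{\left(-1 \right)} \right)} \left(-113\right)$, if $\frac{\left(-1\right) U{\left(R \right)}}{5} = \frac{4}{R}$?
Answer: $-113$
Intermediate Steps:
$U{\left(R \right)} = - \frac{20}{R}$ ($U{\left(R \right)} = - 5 \frac{4}{R} = - \frac{20}{R}$)
$b{\left(r \right)} = 1$ ($b{\left(r \right)} = \frac{2 r}{2 r} = 2 r \frac{1}{2 r} = 1$)
$b{\left(U{\left(-1 \right)} \right)} \left(-113\right) = 1 \left(-113\right) = -113$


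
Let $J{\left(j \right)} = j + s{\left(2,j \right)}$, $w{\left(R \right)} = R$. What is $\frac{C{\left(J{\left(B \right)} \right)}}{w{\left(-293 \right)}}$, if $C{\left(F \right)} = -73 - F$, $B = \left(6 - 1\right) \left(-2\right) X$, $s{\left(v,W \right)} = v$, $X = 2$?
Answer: $\frac{55}{293} \approx 0.18771$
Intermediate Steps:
$B = -20$ ($B = \left(6 - 1\right) \left(-2\right) 2 = 5 \left(-2\right) 2 = \left(-10\right) 2 = -20$)
$J{\left(j \right)} = 2 + j$ ($J{\left(j \right)} = j + 2 = 2 + j$)
$\frac{C{\left(J{\left(B \right)} \right)}}{w{\left(-293 \right)}} = \frac{-73 - \left(2 - 20\right)}{-293} = \left(-73 - -18\right) \left(- \frac{1}{293}\right) = \left(-73 + 18\right) \left(- \frac{1}{293}\right) = \left(-55\right) \left(- \frac{1}{293}\right) = \frac{55}{293}$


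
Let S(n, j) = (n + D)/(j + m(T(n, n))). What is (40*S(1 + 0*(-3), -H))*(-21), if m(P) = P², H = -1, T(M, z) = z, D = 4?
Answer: -2100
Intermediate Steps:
S(n, j) = (4 + n)/(j + n²) (S(n, j) = (n + 4)/(j + n²) = (4 + n)/(j + n²))
(40*S(1 + 0*(-3), -H))*(-21) = (40*((4 + (1 + 0*(-3)))/(-1*(-1) + (1 + 0*(-3))²)))*(-21) = (40*((4 + (1 + 0))/(1 + (1 + 0)²)))*(-21) = (40*((4 + 1)/(1 + 1²)))*(-21) = (40*(5/(1 + 1)))*(-21) = (40*(5/2))*(-21) = 100*(-21) = -2100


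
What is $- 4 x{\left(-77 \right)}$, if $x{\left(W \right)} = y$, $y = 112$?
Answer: $-448$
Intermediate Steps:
$x{\left(W \right)} = 112$
$- 4 x{\left(-77 \right)} = \left(-4\right) 112 = -448$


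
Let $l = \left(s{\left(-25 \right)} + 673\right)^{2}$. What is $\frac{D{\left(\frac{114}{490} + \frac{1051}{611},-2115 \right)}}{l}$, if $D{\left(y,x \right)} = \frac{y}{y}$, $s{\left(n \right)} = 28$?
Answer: $\frac{1}{491401} \approx 2.035 \cdot 10^{-6}$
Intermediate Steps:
$D{\left(y,x \right)} = 1$
$l = 491401$ ($l = \left(28 + 673\right)^{2} = 701^{2} = 491401$)
$\frac{D{\left(\frac{114}{490} + \frac{1051}{611},-2115 \right)}}{l} = 1 \cdot \frac{1}{491401} = \frac{1}{491401}$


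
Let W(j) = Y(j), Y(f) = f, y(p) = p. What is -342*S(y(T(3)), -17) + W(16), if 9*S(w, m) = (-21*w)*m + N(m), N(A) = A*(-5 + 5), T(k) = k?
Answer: -40682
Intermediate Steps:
N(A) = 0 (N(A) = A*0 = 0)
S(w, m) = -7*m*w/3 (S(w, m) = ((-21*w)*m + 0)/9 = (-21*m*w + 0)/9 = (-21*m*w)/9 = -7*m*w/3)
W(j) = j
-342*S(y(T(3)), -17) + W(16) = -(-798)*(-17)*3 + 16 = -342*119 + 16 = -40698 + 16 = -40682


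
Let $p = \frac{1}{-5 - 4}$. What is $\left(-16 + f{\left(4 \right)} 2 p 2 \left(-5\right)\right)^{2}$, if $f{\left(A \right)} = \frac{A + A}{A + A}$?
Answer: $\frac{15376}{81} \approx 189.83$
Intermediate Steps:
$p = - \frac{1}{9}$ ($p = \frac{1}{-9} = - \frac{1}{9} \approx -0.11111$)
$f{\left(A \right)} = 1$ ($f{\left(A \right)} = \frac{2 A}{2 A} = 2 A \frac{1}{2 A} = 1$)
$\left(-16 + f{\left(4 \right)} 2 p 2 \left(-5\right)\right)^{2} = \left(-16 + 1 \cdot 2 \left(- \frac{1}{9}\right) 2 \left(-5\right)\right)^{2} = \left(-16 + 2 \left(- \frac{1}{9}\right) 2 \left(-5\right)\right)^{2} = \left(-16 + \left(- \frac{2}{9}\right) 2 \left(-5\right)\right)^{2} = \left(-16 - - \frac{20}{9}\right)^{2} = \left(-16 + \frac{20}{9}\right)^{2} = \left(- \frac{124}{9}\right)^{2} = \frac{15376}{81}$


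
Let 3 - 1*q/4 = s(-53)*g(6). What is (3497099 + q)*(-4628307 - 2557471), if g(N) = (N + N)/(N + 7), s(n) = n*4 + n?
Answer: -326774425831814/13 ≈ -2.5136e+13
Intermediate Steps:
s(n) = 5*n (s(n) = 4*n + n = 5*n)
g(N) = 2*N/(7 + N) (g(N) = (2*N)/(7 + N) = 2*N/(7 + N))
q = 12876/13 (q = 12 - 4*5*(-53)*2*6/(7 + 6) = 12 - (-1060)*2*6/13 = 12 - (-1060)*2*6*(1/13) = 12 - (-1060)*12/13 = 12 - 4*(-3180/13) = 12 + 12720/13 = 12876/13 ≈ 990.46)
(3497099 + q)*(-4628307 - 2557471) = (3497099 + 12876/13)*(-4628307 - 2557471) = (45475163/13)*(-7185778) = -326774425831814/13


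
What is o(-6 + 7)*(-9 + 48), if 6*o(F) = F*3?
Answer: 39/2 ≈ 19.500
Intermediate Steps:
o(F) = F/2 (o(F) = (F*3)/6 = (3*F)/6 = F/2)
o(-6 + 7)*(-9 + 48) = ((-6 + 7)/2)*(-9 + 48) = ((½)*1)*39 = (½)*39 = 39/2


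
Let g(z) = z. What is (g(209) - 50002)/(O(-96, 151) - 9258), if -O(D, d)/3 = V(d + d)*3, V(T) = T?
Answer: 49793/11976 ≈ 4.1577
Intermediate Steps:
O(D, d) = -18*d (O(D, d) = -3*(d + d)*3 = -3*2*d*3 = -18*d)
(g(209) - 50002)/(O(-96, 151) - 9258) = (209 - 50002)/(-18*151 - 9258) = -49793/(-2718 - 9258) = -49793/(-11976) = -49793*(-1/11976) = 49793/11976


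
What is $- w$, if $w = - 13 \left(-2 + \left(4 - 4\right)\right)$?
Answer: $-26$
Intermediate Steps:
$w = 26$ ($w = - 13 \left(-2 + \left(4 - 4\right)\right) = - 13 \left(-2 + 0\right) = \left(-13\right) \left(-2\right) = 26$)
$- w = \left(-1\right) 26 = -26$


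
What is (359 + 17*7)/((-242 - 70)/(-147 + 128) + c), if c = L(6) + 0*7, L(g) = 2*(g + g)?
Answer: 4541/384 ≈ 11.826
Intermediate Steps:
L(g) = 4*g (L(g) = 2*(2*g) = 4*g)
c = 24 (c = 4*6 + 0*7 = 24 + 0 = 24)
(359 + 17*7)/((-242 - 70)/(-147 + 128) + c) = (359 + 17*7)/((-242 - 70)/(-147 + 128) + 24) = (359 + 119)/(-312/(-19) + 24) = 478/(-312*(-1/19) + 24) = 478/(312/19 + 24) = 478/(768/19) = 478*(19/768) = 4541/384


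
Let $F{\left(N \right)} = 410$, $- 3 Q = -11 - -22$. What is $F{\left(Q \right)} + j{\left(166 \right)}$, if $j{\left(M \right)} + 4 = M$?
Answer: $572$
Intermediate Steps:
$j{\left(M \right)} = -4 + M$
$Q = - \frac{11}{3}$ ($Q = - \frac{-11 - -22}{3} = - \frac{-11 + 22}{3} = \left(- \frac{1}{3}\right) 11 = - \frac{11}{3} \approx -3.6667$)
$F{\left(Q \right)} + j{\left(166 \right)} = 410 + \left(-4 + 166\right) = 410 + 162 = 572$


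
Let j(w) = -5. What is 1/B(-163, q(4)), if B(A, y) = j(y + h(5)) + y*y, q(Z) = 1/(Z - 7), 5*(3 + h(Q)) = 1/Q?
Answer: -9/44 ≈ -0.20455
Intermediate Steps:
h(Q) = -3 + 1/(5*Q)
q(Z) = 1/(-7 + Z)
B(A, y) = -5 + y² (B(A, y) = -5 + y*y = -5 + y²)
1/B(-163, q(4)) = 1/(-5 + (1/(-7 + 4))²) = 1/(-5 + (1/(-3))²) = 1/(-5 + (-⅓)²) = 1/(-5 + ⅑) = 1/(-44/9) = -9/44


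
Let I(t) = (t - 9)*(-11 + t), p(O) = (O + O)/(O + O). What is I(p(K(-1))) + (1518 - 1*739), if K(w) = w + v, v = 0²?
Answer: 859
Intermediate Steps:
v = 0
K(w) = w (K(w) = w + 0 = w)
p(O) = 1 (p(O) = (2*O)/((2*O)) = (2*O)*(1/(2*O)) = 1)
I(t) = (-11 + t)*(-9 + t) (I(t) = (-9 + t)*(-11 + t) = (-11 + t)*(-9 + t))
I(p(K(-1))) + (1518 - 1*739) = (99 + 1² - 20*1) + (1518 - 1*739) = (99 + 1 - 20) + (1518 - 739) = 80 + 779 = 859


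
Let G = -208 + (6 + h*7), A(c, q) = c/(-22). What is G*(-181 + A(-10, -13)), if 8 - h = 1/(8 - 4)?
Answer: 586863/22 ≈ 26676.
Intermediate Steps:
h = 31/4 (h = 8 - 1/(8 - 4) = 8 - 1/4 = 8 - 1*¼ = 8 - ¼ = 31/4 ≈ 7.7500)
A(c, q) = -c/22 (A(c, q) = c*(-1/22) = -c/22)
G = -591/4 (G = -208 + (6 + (31/4)*7) = -208 + (6 + 217/4) = -208 + 241/4 = -591/4 ≈ -147.75)
G*(-181 + A(-10, -13)) = -591*(-181 - 1/22*(-10))/4 = -591*(-181 + 5/11)/4 = -591/4*(-1986/11) = 586863/22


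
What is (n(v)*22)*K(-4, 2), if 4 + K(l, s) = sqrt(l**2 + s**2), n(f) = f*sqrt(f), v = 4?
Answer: -704 + 352*sqrt(5) ≈ 83.096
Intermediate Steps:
n(f) = f**(3/2)
K(l, s) = -4 + sqrt(l**2 + s**2)
(n(v)*22)*K(-4, 2) = (4**(3/2)*22)*(-4 + sqrt((-4)**2 + 2**2)) = (8*22)*(-4 + sqrt(16 + 4)) = 176*(-4 + sqrt(20)) = 176*(-4 + 2*sqrt(5)) = -704 + 352*sqrt(5)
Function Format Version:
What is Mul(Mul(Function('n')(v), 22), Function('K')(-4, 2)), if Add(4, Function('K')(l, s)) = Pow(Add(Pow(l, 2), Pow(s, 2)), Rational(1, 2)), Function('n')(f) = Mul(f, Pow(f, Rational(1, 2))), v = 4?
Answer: Add(-704, Mul(352, Pow(5, Rational(1, 2)))) ≈ 83.096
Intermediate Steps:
Function('n')(f) = Pow(f, Rational(3, 2))
Function('K')(l, s) = Add(-4, Pow(Add(Pow(l, 2), Pow(s, 2)), Rational(1, 2)))
Mul(Mul(Function('n')(v), 22), Function('K')(-4, 2)) = Mul(Mul(Pow(4, Rational(3, 2)), 22), Add(-4, Pow(Add(Pow(-4, 2), Pow(2, 2)), Rational(1, 2)))) = Mul(Mul(8, 22), Add(-4, Pow(Add(16, 4), Rational(1, 2)))) = Mul(176, Add(-4, Pow(20, Rational(1, 2)))) = Mul(176, Add(-4, Mul(2, Pow(5, Rational(1, 2))))) = Add(-704, Mul(352, Pow(5, Rational(1, 2))))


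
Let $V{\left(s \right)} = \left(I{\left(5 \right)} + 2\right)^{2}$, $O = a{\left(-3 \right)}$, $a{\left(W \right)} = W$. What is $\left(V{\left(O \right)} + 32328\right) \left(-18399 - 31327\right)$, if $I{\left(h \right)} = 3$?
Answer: $-1608785278$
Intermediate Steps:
$O = -3$
$V{\left(s \right)} = 25$ ($V{\left(s \right)} = \left(3 + 2\right)^{2} = 5^{2} = 25$)
$\left(V{\left(O \right)} + 32328\right) \left(-18399 - 31327\right) = \left(25 + 32328\right) \left(-18399 - 31327\right) = 32353 \left(-49726\right) = -1608785278$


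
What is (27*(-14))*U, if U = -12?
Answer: 4536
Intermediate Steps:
(27*(-14))*U = (27*(-14))*(-12) = -378*(-12) = 4536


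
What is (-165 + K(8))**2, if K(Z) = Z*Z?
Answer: 10201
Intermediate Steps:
K(Z) = Z**2
(-165 + K(8))**2 = (-165 + 8**2)**2 = (-165 + 64)**2 = (-101)**2 = 10201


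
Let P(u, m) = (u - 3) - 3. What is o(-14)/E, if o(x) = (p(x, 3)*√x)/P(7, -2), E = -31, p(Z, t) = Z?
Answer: 14*I*√14/31 ≈ 1.6898*I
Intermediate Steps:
P(u, m) = -6 + u (P(u, m) = (-3 + u) - 3 = -6 + u)
o(x) = x^(3/2) (o(x) = (x*√x)/(-6 + 7) = x^(3/2)/1 = x^(3/2)*1 = x^(3/2))
o(-14)/E = (-14)^(3/2)/(-31) = -14*I*√14*(-1/31) = 14*I*√14/31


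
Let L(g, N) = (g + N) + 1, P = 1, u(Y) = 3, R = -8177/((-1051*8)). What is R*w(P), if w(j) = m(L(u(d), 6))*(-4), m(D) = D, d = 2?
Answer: -40885/1051 ≈ -38.901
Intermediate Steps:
R = 8177/8408 (R = -8177/(-8408) = -8177*(-1/8408) = 8177/8408 ≈ 0.97253)
L(g, N) = 1 + N + g (L(g, N) = (N + g) + 1 = 1 + N + g)
w(j) = -40 (w(j) = (1 + 6 + 3)*(-4) = 10*(-4) = -40)
R*w(P) = (8177/8408)*(-40) = -40885/1051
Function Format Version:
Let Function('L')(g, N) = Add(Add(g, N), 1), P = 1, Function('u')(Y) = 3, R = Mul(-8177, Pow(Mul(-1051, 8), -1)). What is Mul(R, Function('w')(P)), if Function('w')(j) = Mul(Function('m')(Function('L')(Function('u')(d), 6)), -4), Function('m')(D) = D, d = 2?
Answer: Rational(-40885, 1051) ≈ -38.901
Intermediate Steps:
R = Rational(8177, 8408) (R = Mul(-8177, Pow(-8408, -1)) = Mul(-8177, Rational(-1, 8408)) = Rational(8177, 8408) ≈ 0.97253)
Function('L')(g, N) = Add(1, N, g) (Function('L')(g, N) = Add(Add(N, g), 1) = Add(1, N, g))
Function('w')(j) = -40 (Function('w')(j) = Mul(Add(1, 6, 3), -4) = Mul(10, -4) = -40)
Mul(R, Function('w')(P)) = Mul(Rational(8177, 8408), -40) = Rational(-40885, 1051)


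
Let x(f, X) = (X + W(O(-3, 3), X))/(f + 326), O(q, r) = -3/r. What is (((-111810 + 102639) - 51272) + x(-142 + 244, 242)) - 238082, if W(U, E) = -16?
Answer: -63884237/214 ≈ -2.9852e+5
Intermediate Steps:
x(f, X) = (-16 + X)/(326 + f) (x(f, X) = (X - 16)/(f + 326) = (-16 + X)/(326 + f))
(((-111810 + 102639) - 51272) + x(-142 + 244, 242)) - 238082 = (((-111810 + 102639) - 51272) + (-16 + 242)/(326 + (-142 + 244))) - 238082 = ((-9171 - 51272) + 226/(326 + 102)) - 238082 = (-60443 + 226/428) - 238082 = (-60443 + (1/428)*226) - 238082 = (-60443 + 113/214) - 238082 = -12934689/214 - 238082 = -63884237/214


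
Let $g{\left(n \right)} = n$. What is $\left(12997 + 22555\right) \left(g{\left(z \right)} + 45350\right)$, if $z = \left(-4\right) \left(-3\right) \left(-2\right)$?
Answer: $1611429952$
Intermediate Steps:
$z = -24$ ($z = 12 \left(-2\right) = -24$)
$\left(12997 + 22555\right) \left(g{\left(z \right)} + 45350\right) = \left(12997 + 22555\right) \left(-24 + 45350\right) = 35552 \cdot 45326 = 1611429952$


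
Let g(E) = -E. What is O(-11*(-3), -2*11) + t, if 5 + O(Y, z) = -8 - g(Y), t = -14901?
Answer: -14881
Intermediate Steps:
O(Y, z) = -13 + Y (O(Y, z) = -5 + (-8 - (-1)*Y) = -5 + (-8 + Y) = -13 + Y)
O(-11*(-3), -2*11) + t = (-13 - 11*(-3)) - 14901 = (-13 + 33) - 14901 = 20 - 14901 = -14881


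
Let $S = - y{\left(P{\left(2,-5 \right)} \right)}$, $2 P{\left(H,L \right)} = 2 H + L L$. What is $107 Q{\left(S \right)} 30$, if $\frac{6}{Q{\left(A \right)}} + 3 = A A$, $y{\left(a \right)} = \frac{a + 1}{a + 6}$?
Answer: $- \frac{16188030}{2041} \approx -7931.4$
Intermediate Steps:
$P{\left(H,L \right)} = H + \frac{L^{2}}{2}$ ($P{\left(H,L \right)} = \frac{2 H + L L}{2} = \frac{2 H + L^{2}}{2} = \frac{L^{2} + 2 H}{2} = H + \frac{L^{2}}{2}$)
$y{\left(a \right)} = \frac{1 + a}{6 + a}$
$S = - \frac{31}{41}$ ($S = - \frac{1 + \left(2 + \frac{\left(-5\right)^{2}}{2}\right)}{6 + \left(2 + \frac{\left(-5\right)^{2}}{2}\right)} = - \frac{1 + \left(2 + \frac{1}{2} \cdot 25\right)}{6 + \left(2 + \frac{1}{2} \cdot 25\right)} = - \frac{1 + \left(2 + \frac{25}{2}\right)}{6 + \left(2 + \frac{25}{2}\right)} = - \frac{1 + \frac{29}{2}}{6 + \frac{29}{2}} = - \frac{31}{\frac{41}{2} \cdot 2} = - \frac{2 \cdot 31}{41 \cdot 2} = \left(-1\right) \frac{31}{41} = - \frac{31}{41} \approx -0.7561$)
$Q{\left(A \right)} = \frac{6}{-3 + A^{2}}$ ($Q{\left(A \right)} = \frac{6}{-3 + A A} = \frac{6}{-3 + A^{2}}$)
$107 Q{\left(S \right)} 30 = 107 \frac{6}{-3 + \left(- \frac{31}{41}\right)^{2}} \cdot 30 = 107 \frac{6}{-3 + \frac{961}{1681}} \cdot 30 = 107 \frac{6}{- \frac{4082}{1681}} \cdot 30 = 107 \cdot 6 \left(- \frac{1681}{4082}\right) 30 = 107 \left(- \frac{5043}{2041}\right) 30 = \left(- \frac{539601}{2041}\right) 30 = - \frac{16188030}{2041}$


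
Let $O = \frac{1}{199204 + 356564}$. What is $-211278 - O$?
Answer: $- \frac{117421551505}{555768} \approx -2.1128 \cdot 10^{5}$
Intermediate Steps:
$O = \frac{1}{555768} \approx 1.7993 \cdot 10^{-6}$
$-211278 - O = -211278 - \frac{1}{555768} = - \frac{117421551505}{555768}$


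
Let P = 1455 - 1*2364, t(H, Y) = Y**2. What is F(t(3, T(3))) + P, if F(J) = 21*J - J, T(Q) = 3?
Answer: -729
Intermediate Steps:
F(J) = 20*J
P = -909 (P = 1455 - 2364 = -909)
F(t(3, T(3))) + P = 20*3**2 - 909 = 20*9 - 909 = 180 - 909 = -729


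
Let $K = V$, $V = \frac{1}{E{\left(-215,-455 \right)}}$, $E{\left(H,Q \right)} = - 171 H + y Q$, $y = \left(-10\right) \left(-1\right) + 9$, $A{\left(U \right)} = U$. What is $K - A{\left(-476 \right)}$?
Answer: $\frac{13385121}{28120} \approx 476.0$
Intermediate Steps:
$y = 19$ ($y = 10 + 9 = 19$)
$E{\left(H,Q \right)} = - 171 H + 19 Q$
$V = \frac{1}{28120}$ ($V = \frac{1}{\left(-171\right) \left(-215\right) + 19 \left(-455\right)} = \frac{1}{36765 - 8645} = \frac{1}{28120} \approx 3.5562 \cdot 10^{-5}$)
$K = \frac{1}{28120} \approx 3.5562 \cdot 10^{-5}$
$K - A{\left(-476 \right)} = \frac{1}{28120} - -476 = \frac{1}{28120} + 476 = \frac{13385121}{28120}$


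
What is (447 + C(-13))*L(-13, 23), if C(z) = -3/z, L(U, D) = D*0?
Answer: 0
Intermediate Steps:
L(U, D) = 0
(447 + C(-13))*L(-13, 23) = (447 - 3/(-13))*0 = (447 - 3*(-1/13))*0 = (447 + 3/13)*0 = (5814/13)*0 = 0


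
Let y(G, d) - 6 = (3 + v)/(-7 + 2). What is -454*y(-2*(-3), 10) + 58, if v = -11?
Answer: -16962/5 ≈ -3392.4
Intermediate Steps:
y(G, d) = 38/5 (y(G, d) = 6 + (3 - 11)/(-7 + 2) = 6 - 8/(-5) = 6 - 8*(-⅕) = 6 + 8/5 = 38/5)
-454*y(-2*(-3), 10) + 58 = -454*38/5 + 58 = -17252/5 + 58 = -16962/5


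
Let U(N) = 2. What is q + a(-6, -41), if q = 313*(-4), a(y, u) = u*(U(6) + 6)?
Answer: -1580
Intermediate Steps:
a(y, u) = 8*u (a(y, u) = u*(2 + 6) = u*8 = 8*u)
q = -1252
q + a(-6, -41) = -1252 + 8*(-41) = -1252 - 328 = -1580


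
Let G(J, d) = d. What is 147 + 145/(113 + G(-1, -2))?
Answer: 16462/111 ≈ 148.31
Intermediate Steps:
147 + 145/(113 + G(-1, -2)) = 147 + 145/(113 - 2) = 147 + 145/111 = 16462/111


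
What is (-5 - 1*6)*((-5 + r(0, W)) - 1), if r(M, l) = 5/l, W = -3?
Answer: 253/3 ≈ 84.333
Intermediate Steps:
(-5 - 1*6)*((-5 + r(0, W)) - 1) = (-5 - 1*6)*((-5 + 5/(-3)) - 1) = (-5 - 6)*((-5 + 5*(-1/3)) - 1) = -11*((-5 - 5/3) - 1) = -11*(-20/3 - 1) = -11*(-23/3) = 253/3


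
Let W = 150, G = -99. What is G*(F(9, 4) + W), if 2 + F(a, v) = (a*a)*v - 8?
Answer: -45936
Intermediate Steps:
F(a, v) = -10 + v*a**2 (F(a, v) = -2 + ((a*a)*v - 8) = -2 + (a**2*v - 8) = -2 + (v*a**2 - 8) = -2 + (-8 + v*a**2) = -10 + v*a**2)
G*(F(9, 4) + W) = -99*((-10 + 4*9**2) + 150) = -99*((-10 + 4*81) + 150) = -99*((-10 + 324) + 150) = -99*(314 + 150) = -99*464 = -45936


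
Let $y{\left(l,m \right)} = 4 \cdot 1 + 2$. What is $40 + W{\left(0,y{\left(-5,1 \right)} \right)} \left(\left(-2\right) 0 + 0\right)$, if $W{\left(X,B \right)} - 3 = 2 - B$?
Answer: $40$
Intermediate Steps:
$y{\left(l,m \right)} = 6$ ($y{\left(l,m \right)} = 4 + 2 = 6$)
$W{\left(X,B \right)} = 5 - B$ ($W{\left(X,B \right)} = 3 - \left(-2 + B\right) = 5 - B$)
$40 + W{\left(0,y{\left(-5,1 \right)} \right)} \left(\left(-2\right) 0 + 0\right) = 40 + \left(5 - 6\right) \left(\left(-2\right) 0 + 0\right) = 40 + \left(5 - 6\right) \left(0 + 0\right) = 40 - 0 = 40 + 0 = 40$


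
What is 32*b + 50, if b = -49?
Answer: -1518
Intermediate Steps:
32*b + 50 = 32*(-49) + 50 = -1568 + 50 = -1518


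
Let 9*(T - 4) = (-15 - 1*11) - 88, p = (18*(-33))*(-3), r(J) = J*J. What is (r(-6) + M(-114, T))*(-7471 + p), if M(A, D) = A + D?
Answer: 1479140/3 ≈ 4.9305e+5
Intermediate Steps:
r(J) = J**2
p = 1782 (p = -594*(-3) = 1782)
T = -26/3 (T = 4 + ((-15 - 1*11) - 88)/9 = 4 + ((-15 - 11) - 88)/9 = 4 + (-26 - 88)/9 = 4 + (1/9)*(-114) = 4 - 38/3 = -26/3 ≈ -8.6667)
(r(-6) + M(-114, T))*(-7471 + p) = ((-6)**2 + (-114 - 26/3))*(-7471 + 1782) = (36 - 368/3)*(-5689) = -260/3*(-5689) = 1479140/3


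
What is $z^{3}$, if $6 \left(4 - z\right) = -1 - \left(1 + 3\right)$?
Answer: $\frac{24389}{216} \approx 112.91$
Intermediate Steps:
$z = \frac{29}{6}$ ($z = 4 - \frac{-1 - \left(1 + 3\right)}{6} = 4 - \frac{-1 - 4}{6} = 4 - - \frac{5}{6} = 4 + \frac{5}{6} = \frac{29}{6} \approx 4.8333$)
$z^{3} = \left(\frac{29}{6}\right)^{3} = \frac{24389}{216}$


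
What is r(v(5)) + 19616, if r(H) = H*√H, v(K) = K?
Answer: 19616 + 5*√5 ≈ 19627.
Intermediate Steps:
r(H) = H^(3/2)
r(v(5)) + 19616 = 5^(3/2) + 19616 = 5*√5 + 19616 = 19616 + 5*√5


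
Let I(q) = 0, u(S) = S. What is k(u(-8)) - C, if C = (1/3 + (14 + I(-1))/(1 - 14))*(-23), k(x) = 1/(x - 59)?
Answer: -44728/2613 ≈ -17.117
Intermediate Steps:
k(x) = 1/(-59 + x)
C = 667/39 (C = (1/3 + (14 + 0)/(1 - 14))*(-23) = (⅓ + 14/(-13))*(-23) = (⅓ + 14*(-1/13))*(-23) = (⅓ - 14/13)*(-23) = -29/39*(-23) = 667/39 ≈ 17.103)
k(u(-8)) - C = 1/(-59 - 8) - 1*667/39 = 1/(-67) - 667/39 = -1/67 - 667/39 = -44728/2613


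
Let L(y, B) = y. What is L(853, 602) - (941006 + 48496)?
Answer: -988649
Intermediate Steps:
L(853, 602) - (941006 + 48496) = 853 - (941006 + 48496) = 853 - 1*989502 = 853 - 989502 = -988649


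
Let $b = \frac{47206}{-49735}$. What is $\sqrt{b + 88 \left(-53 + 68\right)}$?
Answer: $\frac{\sqrt{66587038910}}{7105} \approx 36.319$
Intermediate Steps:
$b = - \frac{47206}{49735}$ ($b = 47206 \left(- \frac{1}{49735}\right) = - \frac{47206}{49735} \approx -0.94915$)
$\sqrt{b + 88 \left(-53 + 68\right)} = \sqrt{- \frac{47206}{49735} + 88 \left(-53 + 68\right)} = \sqrt{- \frac{47206}{49735} + 88 \cdot 15} = \sqrt{- \frac{47206}{49735} + 1320} = \sqrt{\frac{65602994}{49735}} = \frac{\sqrt{66587038910}}{7105}$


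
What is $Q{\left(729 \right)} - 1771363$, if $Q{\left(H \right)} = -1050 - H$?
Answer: $-1773142$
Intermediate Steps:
$Q{\left(729 \right)} - 1771363 = \left(-1050 - 729\right) - 1771363 = -1779 - 1771363 = -1773142$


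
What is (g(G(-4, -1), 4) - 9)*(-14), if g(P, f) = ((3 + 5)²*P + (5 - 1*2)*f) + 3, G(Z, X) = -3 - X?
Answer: 1708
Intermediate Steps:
g(P, f) = 3 + 3*f + 64*P (g(P, f) = (8²*P + (5 - 2)*f) + 3 = (64*P + 3*f) + 3 = (3*f + 64*P) + 3 = 3 + 3*f + 64*P)
(g(G(-4, -1), 4) - 9)*(-14) = ((3 + 3*4 + 64*(-3 - 1*(-1))) - 9)*(-14) = ((3 + 12 + 64*(-3 + 1)) - 9)*(-14) = ((3 + 12 + 64*(-2)) - 9)*(-14) = ((3 + 12 - 128) - 9)*(-14) = (-113 - 9)*(-14) = -122*(-14) = 1708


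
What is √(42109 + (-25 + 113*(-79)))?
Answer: √33157 ≈ 182.09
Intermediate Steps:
√(42109 + (-25 + 113*(-79))) = √(42109 + (-25 - 8927)) = √(42109 - 8952) = √33157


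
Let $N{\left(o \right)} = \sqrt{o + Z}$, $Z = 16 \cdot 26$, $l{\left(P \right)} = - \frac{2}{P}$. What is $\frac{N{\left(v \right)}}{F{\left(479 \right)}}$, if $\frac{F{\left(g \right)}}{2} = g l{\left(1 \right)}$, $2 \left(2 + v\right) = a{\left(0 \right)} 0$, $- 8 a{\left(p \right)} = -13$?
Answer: $- \frac{3 \sqrt{46}}{1916} \approx -0.01062$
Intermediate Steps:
$a{\left(p \right)} = \frac{13}{8}$ ($a{\left(p \right)} = \left(- \frac{1}{8}\right) \left(-13\right) = \frac{13}{8}$)
$v = -2$ ($v = -2 + \frac{\frac{13}{8} \cdot 0}{2} = -2 + \frac{1}{2} \cdot 0 = -2 + 0 = -2$)
$F{\left(g \right)} = - 4 g$ ($F{\left(g \right)} = 2 g \left(- \frac{2}{1}\right) = 2 g \left(\left(-2\right) 1\right) = 2 g \left(-2\right) = 2 \left(- 2 g\right) = - 4 g$)
$Z = 416$
$N{\left(o \right)} = \sqrt{416 + o}$ ($N{\left(o \right)} = \sqrt{o + 416} = \sqrt{416 + o}$)
$\frac{N{\left(v \right)}}{F{\left(479 \right)}} = \frac{\sqrt{416 - 2}}{\left(-4\right) 479} = \frac{\sqrt{414}}{-1916} = 3 \sqrt{46} \left(- \frac{1}{1916}\right) = - \frac{3 \sqrt{46}}{1916}$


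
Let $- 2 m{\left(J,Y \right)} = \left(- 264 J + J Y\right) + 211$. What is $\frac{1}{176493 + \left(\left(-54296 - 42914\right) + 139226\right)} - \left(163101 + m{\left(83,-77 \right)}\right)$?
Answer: $- \frac{38708213822}{218509} \approx -1.7715 \cdot 10^{5}$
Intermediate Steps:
$m{\left(J,Y \right)} = - \frac{211}{2} + 132 J - \frac{J Y}{2}$ ($m{\left(J,Y \right)} = - \frac{\left(- 264 J + J Y\right) + 211}{2} = - \frac{211 - 264 J + J Y}{2} = - \frac{211}{2} + 132 J - \frac{J Y}{2}$)
$\frac{1}{176493 + \left(\left(-54296 - 42914\right) + 139226\right)} - \left(163101 + m{\left(83,-77 \right)}\right) = \frac{1}{176493 + \left(\left(-54296 - 42914\right) + 139226\right)} - \left(163101 - \left(- \frac{21701}{2} - \frac{6391}{2}\right)\right) = \frac{1}{176493 + \left(-97210 + 139226\right)} - \left(163101 + \left(- \frac{211}{2} + 10956 + \frac{6391}{2}\right)\right) = \frac{1}{176493 + 42016} - \left(163101 + 14046\right) = \frac{1}{218509} - 177147 = - \frac{38708213822}{218509}$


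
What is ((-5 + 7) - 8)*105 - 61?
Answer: -691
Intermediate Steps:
((-5 + 7) - 8)*105 - 61 = (2 - 8)*105 - 61 = -6*105 - 61 = -630 - 61 = -691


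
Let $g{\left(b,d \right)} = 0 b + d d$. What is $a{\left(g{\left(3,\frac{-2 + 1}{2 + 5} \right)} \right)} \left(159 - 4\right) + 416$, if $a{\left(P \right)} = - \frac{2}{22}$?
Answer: $\frac{4421}{11} \approx 401.91$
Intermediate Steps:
$g{\left(b,d \right)} = d^{2}$ ($g{\left(b,d \right)} = 0 + d^{2} = d^{2}$)
$a{\left(P \right)} = - \frac{1}{11}$ ($a{\left(P \right)} = \left(-2\right) \frac{1}{22} = - \frac{1}{11}$)
$a{\left(g{\left(3,\frac{-2 + 1}{2 + 5} \right)} \right)} \left(159 - 4\right) + 416 = - \frac{159 - 4}{11} + 416 = \left(- \frac{1}{11}\right) 155 + 416 = - \frac{155}{11} + 416 = \frac{4421}{11}$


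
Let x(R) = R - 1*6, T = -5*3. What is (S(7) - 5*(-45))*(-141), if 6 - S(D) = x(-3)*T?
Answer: -13536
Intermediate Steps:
T = -15
x(R) = -6 + R (x(R) = R - 6 = -6 + R)
S(D) = -129 (S(D) = 6 - (-6 - 3)*(-15) = 6 - (-9)*(-15) = 6 - 1*135 = 6 - 135 = -129)
(S(7) - 5*(-45))*(-141) = (-129 - 5*(-45))*(-141) = (-129 + 225)*(-141) = 96*(-141) = -13536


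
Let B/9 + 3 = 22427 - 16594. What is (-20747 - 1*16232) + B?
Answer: 15491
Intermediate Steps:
B = 52470 (B = -27 + 9*(22427 - 16594) = -27 + 9*5833 = -27 + 52497 = 52470)
(-20747 - 1*16232) + B = (-20747 - 1*16232) + 52470 = (-20747 - 16232) + 52470 = -36979 + 52470 = 15491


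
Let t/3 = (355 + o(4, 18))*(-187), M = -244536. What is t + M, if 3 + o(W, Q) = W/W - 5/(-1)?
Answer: -445374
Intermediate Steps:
o(W, Q) = 3 (o(W, Q) = -3 + (W/W - 5/(-1)) = -3 + (1 - 5*(-1)) = -3 + (1 + 5) = -3 + 6 = 3)
t = -200838 (t = 3*((355 + 3)*(-187)) = 3*(358*(-187)) = 3*(-66946) = -200838)
t + M = -200838 - 244536 = -445374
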